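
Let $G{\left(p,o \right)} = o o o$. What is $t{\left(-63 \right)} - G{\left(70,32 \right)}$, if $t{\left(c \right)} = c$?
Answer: $-32831$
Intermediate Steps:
$G{\left(p,o \right)} = o^{3}$ ($G{\left(p,o \right)} = o^{2} o = o^{3}$)
$t{\left(-63 \right)} - G{\left(70,32 \right)} = -63 - 32^{3} = -63 - 32768 = -32831$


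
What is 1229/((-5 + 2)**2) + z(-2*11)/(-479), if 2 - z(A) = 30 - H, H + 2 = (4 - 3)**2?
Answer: 588952/4311 ≈ 136.62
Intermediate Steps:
H = -1 (H = -2 + (4 - 3)**2 = -2 + 1**2 = -2 + 1 = -1)
z(A) = -29 (z(A) = 2 - (30 - 1*(-1)) = 2 - (30 + 1) = 2 - 1*31 = 2 - 31 = -29)
1229/((-5 + 2)**2) + z(-2*11)/(-479) = 1229/((-5 + 2)**2) - 29/(-479) = 1229/((-3)**2) - 29*(-1/479) = 1229/9 + 29/479 = 588952/4311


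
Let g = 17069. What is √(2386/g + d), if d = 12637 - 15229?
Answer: I*√4468286662/1313 ≈ 50.91*I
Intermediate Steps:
d = -2592
√(2386/g + d) = √(2386/17069 - 2592) = √(-44240462/17069) = I*√4468286662/1313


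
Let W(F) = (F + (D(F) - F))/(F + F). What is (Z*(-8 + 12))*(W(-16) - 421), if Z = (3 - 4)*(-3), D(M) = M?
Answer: -5046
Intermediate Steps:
Z = 3 (Z = -1*(-3) = 3)
W(F) = ½ (W(F) = (F + (F - F))/(F + F) = (F + 0)/((2*F)) = F*(1/(2*F)) = ½)
(Z*(-8 + 12))*(W(-16) - 421) = (3*(-8 + 12))*(½ - 421) = (3*4)*(-841/2) = 12*(-841/2) = -5046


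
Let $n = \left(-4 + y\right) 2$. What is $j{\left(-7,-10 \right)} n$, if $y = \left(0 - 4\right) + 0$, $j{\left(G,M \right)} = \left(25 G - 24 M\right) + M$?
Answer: $-880$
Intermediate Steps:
$j{\left(G,M \right)} = - 23 M + 25 G$ ($j{\left(G,M \right)} = \left(- 24 M + 25 G\right) + M = - 23 M + 25 G$)
$y = -4$ ($y = -4 + 0 = -4$)
$n = -16$ ($n = \left(-4 - 4\right) 2 = \left(-8\right) 2 = -16$)
$j{\left(-7,-10 \right)} n = \left(\left(-23\right) \left(-10\right) + 25 \left(-7\right)\right) \left(-16\right) = \left(230 - 175\right) \left(-16\right) = 55 \left(-16\right) = -880$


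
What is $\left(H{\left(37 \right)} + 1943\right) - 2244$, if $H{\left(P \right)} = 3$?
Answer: $-298$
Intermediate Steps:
$\left(H{\left(37 \right)} + 1943\right) - 2244 = \left(3 + 1943\right) - 2244 = 1946 - 2244 = -298$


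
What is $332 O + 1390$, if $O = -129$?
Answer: $-41438$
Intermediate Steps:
$332 O + 1390 = 332 \left(-129\right) + 1390 = -42828 + 1390 = -41438$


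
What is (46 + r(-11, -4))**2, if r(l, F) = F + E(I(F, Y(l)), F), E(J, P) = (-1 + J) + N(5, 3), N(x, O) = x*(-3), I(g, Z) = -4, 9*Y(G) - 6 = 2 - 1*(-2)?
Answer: 484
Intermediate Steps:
Y(G) = 10/9 (Y(G) = 2/3 + (2 - 1*(-2))/9 = 2/3 + (2 + 2)/9 = 2/3 + (1/9)*4 = 2/3 + 4/9 = 10/9)
N(x, O) = -3*x
E(J, P) = -16 + J (E(J, P) = (-1 + J) - 3*5 = (-1 + J) - 15 = -16 + J)
r(l, F) = -20 + F (r(l, F) = F + (-16 - 4) = F - 20 = -20 + F)
(46 + r(-11, -4))**2 = (46 + (-20 - 4))**2 = (46 - 24)**2 = 22**2 = 484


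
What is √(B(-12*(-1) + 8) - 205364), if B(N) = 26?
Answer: I*√205338 ≈ 453.14*I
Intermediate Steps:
√(B(-12*(-1) + 8) - 205364) = √(26 - 205364) = √(-205338) = I*√205338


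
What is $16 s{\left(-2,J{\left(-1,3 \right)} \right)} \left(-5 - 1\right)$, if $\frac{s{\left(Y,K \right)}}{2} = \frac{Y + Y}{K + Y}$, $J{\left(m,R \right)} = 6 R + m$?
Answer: $\frac{256}{5} \approx 51.2$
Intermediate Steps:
$J{\left(m,R \right)} = m + 6 R$
$s{\left(Y,K \right)} = \frac{4 Y}{K + Y}$ ($s{\left(Y,K \right)} = 2 \frac{Y + Y}{K + Y} = 2 \frac{2 Y}{K + Y} = \frac{4 Y}{K + Y}$)
$16 s{\left(-2,J{\left(-1,3 \right)} \right)} \left(-5 - 1\right) = 16 \cdot 4 \left(-2\right) \frac{1}{\left(-1 + 6 \cdot 3\right) - 2} \left(-5 - 1\right) = 16 \cdot 4 \left(-2\right) \frac{1}{\left(-1 + 18\right) - 2} \left(-6\right) = 16 \cdot 4 \left(-2\right) \frac{1}{17 - 2} \left(-6\right) = 16 \cdot 4 \left(-2\right) \frac{1}{15} \left(-6\right) = 16 \left(\left(- \frac{8}{15}\right) \left(-6\right)\right) = 16 \cdot \frac{16}{5} = \frac{256}{5}$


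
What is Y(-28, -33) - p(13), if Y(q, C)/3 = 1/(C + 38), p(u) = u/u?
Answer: -⅖ ≈ -0.40000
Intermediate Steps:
p(u) = 1
Y(q, C) = 3/(38 + C) (Y(q, C) = 3/(C + 38) = 3/(38 + C))
Y(-28, -33) - p(13) = 3/(38 - 33) - 1*1 = 3/5 - 1 = 3*(⅕) - 1 = ⅗ - 1 = -⅖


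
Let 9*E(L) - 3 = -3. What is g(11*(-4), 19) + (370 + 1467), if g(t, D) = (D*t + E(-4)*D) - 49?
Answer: 952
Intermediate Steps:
E(L) = 0 (E(L) = ⅓ + (⅑)*(-3) = ⅓ - ⅓ = 0)
g(t, D) = -49 + D*t (g(t, D) = (D*t + 0*D) - 49 = (D*t + 0) - 49 = D*t - 49 = -49 + D*t)
g(11*(-4), 19) + (370 + 1467) = (-49 + 19*(11*(-4))) + (370 + 1467) = (-49 + 19*(-44)) + 1837 = (-49 - 836) + 1837 = -885 + 1837 = 952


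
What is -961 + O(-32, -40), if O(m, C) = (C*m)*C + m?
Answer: -52193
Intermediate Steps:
O(m, C) = m + m*C² (O(m, C) = m*C² + m = m + m*C²)
-961 + O(-32, -40) = -961 - 32*(1 + (-40)²) = -961 - 32*(1 + 1600) = -961 - 32*1601 = -961 - 51232 = -52193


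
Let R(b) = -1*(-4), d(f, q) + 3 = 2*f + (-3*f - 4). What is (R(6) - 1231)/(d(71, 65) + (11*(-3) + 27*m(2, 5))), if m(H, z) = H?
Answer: 409/19 ≈ 21.526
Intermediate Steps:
d(f, q) = -7 - f (d(f, q) = -3 + (2*f + (-3*f - 4)) = -3 + (2*f + (-4 - 3*f)) = -3 + (-4 - f) = -7 - f)
R(b) = 4
(R(6) - 1231)/(d(71, 65) + (11*(-3) + 27*m(2, 5))) = (4 - 1231)/((-7 - 1*71) + (11*(-3) + 27*2)) = -1227/((-7 - 71) + (-33 + 54)) = -1227/(-78 + 21) = -1227/(-57) = -1227*(-1/57) = 409/19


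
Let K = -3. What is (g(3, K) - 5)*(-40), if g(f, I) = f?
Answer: 80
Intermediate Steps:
(g(3, K) - 5)*(-40) = (3 - 5)*(-40) = -2*(-40) = 80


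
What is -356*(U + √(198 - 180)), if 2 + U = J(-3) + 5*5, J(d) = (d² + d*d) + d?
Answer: -13528 - 1068*√2 ≈ -15038.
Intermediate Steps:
J(d) = d + 2*d² (J(d) = (d² + d²) + d = 2*d² + d = d + 2*d²)
U = 38 (U = -2 + (-3*(1 + 2*(-3)) + 5*5) = -2 + (-3*(1 - 6) + 25) = -2 + (-3*(-5) + 25) = -2 + (15 + 25) = -2 + 40 = 38)
-356*(U + √(198 - 180)) = -356*(38 + √(198 - 180)) = -356*(38 + √18) = -356*(38 + 3*√2) = -13528 - 1068*√2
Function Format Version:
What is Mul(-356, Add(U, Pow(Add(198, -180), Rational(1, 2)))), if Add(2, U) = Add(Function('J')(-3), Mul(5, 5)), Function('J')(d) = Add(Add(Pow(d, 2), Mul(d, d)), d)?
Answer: Add(-13528, Mul(-1068, Pow(2, Rational(1, 2)))) ≈ -15038.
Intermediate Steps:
Function('J')(d) = Add(d, Mul(2, Pow(d, 2))) (Function('J')(d) = Add(Add(Pow(d, 2), Pow(d, 2)), d) = Add(Mul(2, Pow(d, 2)), d) = Add(d, Mul(2, Pow(d, 2))))
U = 38 (U = Add(-2, Add(Mul(-3, Add(1, Mul(2, -3))), Mul(5, 5))) = Add(-2, Add(Mul(-3, Add(1, -6)), 25)) = Add(-2, Add(Mul(-3, -5), 25)) = Add(-2, Add(15, 25)) = Add(-2, 40) = 38)
Mul(-356, Add(U, Pow(Add(198, -180), Rational(1, 2)))) = Mul(-356, Add(38, Pow(Add(198, -180), Rational(1, 2)))) = Mul(-356, Add(38, Pow(18, Rational(1, 2)))) = Mul(-356, Add(38, Mul(3, Pow(2, Rational(1, 2))))) = Add(-13528, Mul(-1068, Pow(2, Rational(1, 2))))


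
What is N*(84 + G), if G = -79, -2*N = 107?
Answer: -535/2 ≈ -267.50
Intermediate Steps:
N = -107/2 (N = -½*107 = -107/2 ≈ -53.500)
N*(84 + G) = -107*(84 - 79)/2 = -107/2*5 = -535/2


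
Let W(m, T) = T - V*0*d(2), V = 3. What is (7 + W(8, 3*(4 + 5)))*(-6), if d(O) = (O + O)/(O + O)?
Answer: -204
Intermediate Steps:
d(O) = 1 (d(O) = (2*O)/((2*O)) = (2*O)*(1/(2*O)) = 1)
W(m, T) = T (W(m, T) = T - 3*0 = T - 0 = T - 1*0 = T + 0 = T)
(7 + W(8, 3*(4 + 5)))*(-6) = (7 + 3*(4 + 5))*(-6) = (7 + 3*9)*(-6) = (7 + 27)*(-6) = 34*(-6) = -204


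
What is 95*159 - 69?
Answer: 15036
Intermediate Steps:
95*159 - 69 = 15105 - 69 = 15036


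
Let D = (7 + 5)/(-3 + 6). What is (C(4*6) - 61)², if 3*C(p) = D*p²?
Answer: 499849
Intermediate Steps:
D = 4 (D = 12/3 = 12*(⅓) = 4)
C(p) = 4*p²/3 (C(p) = (4*p²)/3 = 4*p²/3)
(C(4*6) - 61)² = (4*(4*6)²/3 - 61)² = ((4/3)*24² - 61)² = ((4/3)*576 - 61)² = (768 - 61)² = 707² = 499849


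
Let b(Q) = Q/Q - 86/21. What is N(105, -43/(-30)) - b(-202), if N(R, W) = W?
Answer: 317/70 ≈ 4.5286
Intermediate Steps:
b(Q) = -65/21 (b(Q) = 1 - 86*1/21 = 1 - 86/21 = -65/21)
N(105, -43/(-30)) - b(-202) = -43/(-30) - 1*(-65/21) = -43*(-1/30) + 65/21 = 43/30 + 65/21 = 317/70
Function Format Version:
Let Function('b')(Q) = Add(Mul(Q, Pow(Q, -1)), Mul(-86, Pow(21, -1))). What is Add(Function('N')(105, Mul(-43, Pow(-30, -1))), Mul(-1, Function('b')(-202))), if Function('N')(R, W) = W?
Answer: Rational(317, 70) ≈ 4.5286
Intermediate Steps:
Function('b')(Q) = Rational(-65, 21) (Function('b')(Q) = Add(1, Mul(-86, Rational(1, 21))) = Add(1, Rational(-86, 21)) = Rational(-65, 21))
Add(Function('N')(105, Mul(-43, Pow(-30, -1))), Mul(-1, Function('b')(-202))) = Add(Mul(-43, Pow(-30, -1)), Mul(-1, Rational(-65, 21))) = Add(Mul(-43, Rational(-1, 30)), Rational(65, 21)) = Add(Rational(43, 30), Rational(65, 21)) = Rational(317, 70)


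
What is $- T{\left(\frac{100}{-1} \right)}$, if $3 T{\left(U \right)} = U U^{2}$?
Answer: $\frac{1000000}{3} \approx 3.3333 \cdot 10^{5}$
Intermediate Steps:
$T{\left(U \right)} = \frac{U^{3}}{3}$ ($T{\left(U \right)} = \frac{U U^{2}}{3} = \frac{U^{3}}{3}$)
$- T{\left(\frac{100}{-1} \right)} = - \frac{\left(\frac{100}{-1}\right)^{3}}{3} = - \frac{\left(100 \left(-1\right)\right)^{3}}{3} = - \frac{\left(-100\right)^{3}}{3} = - \frac{-1000000}{3} = \left(-1\right) \left(- \frac{1000000}{3}\right) = \frac{1000000}{3}$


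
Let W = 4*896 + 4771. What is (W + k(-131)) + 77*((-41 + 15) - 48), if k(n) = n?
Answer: 2526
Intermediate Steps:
W = 8355 (W = 3584 + 4771 = 8355)
(W + k(-131)) + 77*((-41 + 15) - 48) = (8355 - 131) + 77*((-41 + 15) - 48) = 8224 + 77*(-26 - 48) = 8224 + 77*(-74) = 8224 - 5698 = 2526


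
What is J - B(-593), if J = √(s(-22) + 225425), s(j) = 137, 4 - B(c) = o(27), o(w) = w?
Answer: 23 + √225562 ≈ 497.93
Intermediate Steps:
B(c) = -23 (B(c) = 4 - 1*27 = 4 - 27 = -23)
J = √225562 (J = √(137 + 225425) = √225562 ≈ 474.93)
J - B(-593) = √225562 - 1*(-23) = √225562 + 23 = 23 + √225562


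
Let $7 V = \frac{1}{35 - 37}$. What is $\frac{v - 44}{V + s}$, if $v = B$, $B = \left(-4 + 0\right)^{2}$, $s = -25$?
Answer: $\frac{392}{351} \approx 1.1168$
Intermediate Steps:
$B = 16$ ($B = \left(-4\right)^{2} = 16$)
$V = - \frac{1}{14}$ ($V = \frac{1}{7 \left(35 - 37\right)} = \frac{1}{7 \left(-2\right)} = \frac{1}{7} \left(- \frac{1}{2}\right) = - \frac{1}{14} \approx -0.071429$)
$v = 16$
$\frac{v - 44}{V + s} = \frac{16 - 44}{- \frac{1}{14} - 25} = - \frac{28}{- \frac{351}{14}} = \left(-28\right) \left(- \frac{14}{351}\right) = \frac{392}{351}$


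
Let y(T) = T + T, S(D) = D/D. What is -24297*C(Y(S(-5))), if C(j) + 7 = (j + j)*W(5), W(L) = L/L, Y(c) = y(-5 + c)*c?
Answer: 558831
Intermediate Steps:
S(D) = 1
y(T) = 2*T
Y(c) = c*(-10 + 2*c) (Y(c) = (2*(-5 + c))*c = (-10 + 2*c)*c = c*(-10 + 2*c))
W(L) = 1
C(j) = -7 + 2*j (C(j) = -7 + (j + j)*1 = -7 + (2*j)*1 = -7 + 2*j)
-24297*C(Y(S(-5))) = -24297*(-7 + 2*(2*1*(-5 + 1))) = -24297*(-7 + 2*(2*1*(-4))) = -24297*(-7 + 2*(-8)) = -24297*(-7 - 16) = -24297*(-23) = 558831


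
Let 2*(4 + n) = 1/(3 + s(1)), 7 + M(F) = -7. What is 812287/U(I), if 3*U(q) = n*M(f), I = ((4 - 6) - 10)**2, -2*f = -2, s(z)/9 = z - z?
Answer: 1044369/23 ≈ 45407.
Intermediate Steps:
s(z) = 0 (s(z) = 9*(z - z) = 9*0 = 0)
f = 1 (f = -1/2*(-2) = 1)
M(F) = -14 (M(F) = -7 - 7 = -14)
n = -23/6 (n = -4 + 1/(2*(3 + 0)) = -4 + (1/2)/3 = -4 + (1/2)*(1/3) = -4 + 1/6 = -23/6 ≈ -3.8333)
I = 144 (I = (-2 - 10)**2 = (-12)**2 = 144)
U(q) = 161/9 (U(q) = (-23/6*(-14))/3 = (1/3)*(161/3) = 161/9)
812287/U(I) = 812287/(161/9) = 812287*(9/161) = 1044369/23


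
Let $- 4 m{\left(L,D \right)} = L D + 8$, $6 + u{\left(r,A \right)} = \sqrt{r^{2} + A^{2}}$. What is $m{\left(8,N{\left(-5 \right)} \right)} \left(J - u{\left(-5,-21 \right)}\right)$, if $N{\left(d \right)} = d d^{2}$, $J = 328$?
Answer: $82832 - 248 \sqrt{466} \approx 77478.0$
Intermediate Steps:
$u{\left(r,A \right)} = -6 + \sqrt{A^{2} + r^{2}}$ ($u{\left(r,A \right)} = -6 + \sqrt{r^{2} + A^{2}} = -6 + \sqrt{A^{2} + r^{2}}$)
$N{\left(d \right)} = d^{3}$
$m{\left(L,D \right)} = -2 - \frac{D L}{4}$ ($m{\left(L,D \right)} = - \frac{L D + 8}{4} = - \frac{D L + 8}{4} = - \frac{8 + D L}{4} = -2 - \frac{D L}{4}$)
$m{\left(8,N{\left(-5 \right)} \right)} \left(J - u{\left(-5,-21 \right)}\right) = \left(-2 - \frac{1}{4} \left(-5\right)^{3} \cdot 8\right) \left(328 - \left(-6 + \sqrt{\left(-21\right)^{2} + \left(-5\right)^{2}}\right)\right) = \left(-2 - \left(- \frac{125}{4}\right) 8\right) \left(328 - \left(-6 + \sqrt{441 + 25}\right)\right) = \left(-2 + 250\right) \left(328 - \left(-6 + \sqrt{466}\right)\right) = 248 \left(328 + \left(6 - \sqrt{466}\right)\right) = 248 \left(334 - \sqrt{466}\right) = 82832 - 248 \sqrt{466}$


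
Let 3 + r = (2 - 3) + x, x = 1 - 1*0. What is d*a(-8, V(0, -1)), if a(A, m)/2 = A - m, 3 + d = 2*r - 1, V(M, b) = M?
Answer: 160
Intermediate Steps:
x = 1 (x = 1 + 0 = 1)
r = -3 (r = -3 + ((2 - 3) + 1) = -3 + (-1 + 1) = -3 + 0 = -3)
d = -10 (d = -3 + (2*(-3) - 1) = -3 + (-6 - 1) = -3 - 7 = -10)
a(A, m) = -2*m + 2*A (a(A, m) = 2*(A - m) = -2*m + 2*A)
d*a(-8, V(0, -1)) = -10*(-2*0 + 2*(-8)) = -10*(0 - 16) = -10*(-16) = 160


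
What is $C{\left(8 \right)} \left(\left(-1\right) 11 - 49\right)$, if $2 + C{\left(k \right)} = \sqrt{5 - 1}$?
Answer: $0$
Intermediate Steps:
$C{\left(k \right)} = 0$ ($C{\left(k \right)} = -2 + \sqrt{5 - 1} = -2 + \sqrt{4} = -2 + 2 = 0$)
$C{\left(8 \right)} \left(\left(-1\right) 11 - 49\right) = 0 \left(\left(-1\right) 11 - 49\right) = 0 \left(-11 - 49\right) = 0 \left(-60\right) = 0$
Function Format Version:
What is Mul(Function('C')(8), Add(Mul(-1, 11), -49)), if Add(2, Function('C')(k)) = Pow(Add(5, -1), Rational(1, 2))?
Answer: 0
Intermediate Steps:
Function('C')(k) = 0 (Function('C')(k) = Add(-2, Pow(Add(5, -1), Rational(1, 2))) = Add(-2, Pow(4, Rational(1, 2))) = Add(-2, 2) = 0)
Mul(Function('C')(8), Add(Mul(-1, 11), -49)) = Mul(0, Add(Mul(-1, 11), -49)) = Mul(0, Add(-11, -49)) = Mul(0, -60) = 0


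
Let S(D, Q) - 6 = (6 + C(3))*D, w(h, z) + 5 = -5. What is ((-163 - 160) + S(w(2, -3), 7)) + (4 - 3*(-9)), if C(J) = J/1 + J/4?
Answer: -767/2 ≈ -383.50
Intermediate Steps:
w(h, z) = -10 (w(h, z) = -5 - 5 = -10)
C(J) = 5*J/4 (C(J) = J*1 + J*(¼) = J + J/4 = 5*J/4)
S(D, Q) = 6 + 39*D/4 (S(D, Q) = 6 + (6 + (5/4)*3)*D = 6 + (6 + 15/4)*D = 6 + 39*D/4)
((-163 - 160) + S(w(2, -3), 7)) + (4 - 3*(-9)) = ((-163 - 160) + (6 + (39/4)*(-10))) + (4 - 3*(-9)) = (-323 + (6 - 195/2)) + (4 + 27) = (-323 - 183/2) + 31 = -829/2 + 31 = -767/2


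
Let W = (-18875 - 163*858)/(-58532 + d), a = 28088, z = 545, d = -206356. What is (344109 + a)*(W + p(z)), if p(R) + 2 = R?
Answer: 53593730239861/264888 ≈ 2.0233e+8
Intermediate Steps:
p(R) = -2 + R
W = 158729/264888 (W = (-18875 - 163*858)/(-58532 - 206356) = (-18875 - 139854)/(-264888) = -158729*(-1/264888) = 158729/264888 ≈ 0.59923)
(344109 + a)*(W + p(z)) = (344109 + 28088)*(158729/264888 + (-2 + 545)) = 372197*(158729/264888 + 543) = 372197*(143992913/264888) = 53593730239861/264888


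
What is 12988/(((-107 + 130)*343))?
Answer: 12988/7889 ≈ 1.6463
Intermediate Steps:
12988/(((-107 + 130)*343)) = 12988/((23*343)) = 12988/7889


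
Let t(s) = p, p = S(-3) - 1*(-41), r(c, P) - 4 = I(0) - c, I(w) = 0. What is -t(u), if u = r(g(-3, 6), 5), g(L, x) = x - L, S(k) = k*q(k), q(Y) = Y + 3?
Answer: -41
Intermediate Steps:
q(Y) = 3 + Y
S(k) = k*(3 + k)
r(c, P) = 4 - c (r(c, P) = 4 + (0 - c) = 4 - c)
u = -5 (u = 4 - (6 - 1*(-3)) = 4 - (6 + 3) = 4 - 1*9 = 4 - 9 = -5)
p = 41 (p = -3*(3 - 3) - 1*(-41) = -3*0 + 41 = 0 + 41 = 41)
t(s) = 41
-t(u) = -1*41 = -41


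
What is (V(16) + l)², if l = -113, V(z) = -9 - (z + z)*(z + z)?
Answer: 1313316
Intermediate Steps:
V(z) = -9 - 4*z² (V(z) = -9 - 2*z*2*z = -9 - 4*z²)
(V(16) + l)² = ((-9 - 4*16²) - 113)² = ((-9 - 4*256) - 113)² = ((-9 - 1024) - 113)² = (-1033 - 113)² = (-1146)² = 1313316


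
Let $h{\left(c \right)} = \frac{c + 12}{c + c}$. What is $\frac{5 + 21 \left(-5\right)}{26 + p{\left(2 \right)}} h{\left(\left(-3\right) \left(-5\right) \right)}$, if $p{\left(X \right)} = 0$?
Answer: $- \frac{45}{13} \approx -3.4615$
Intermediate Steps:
$h{\left(c \right)} = \frac{12 + c}{2 c}$
$\frac{5 + 21 \left(-5\right)}{26 + p{\left(2 \right)}} h{\left(\left(-3\right) \left(-5\right) \right)} = \frac{5 + 21 \left(-5\right)}{26 + 0} \frac{12 - -15}{2 \left(\left(-3\right) \left(-5\right)\right)} = \frac{5 - 105}{26} \frac{12 + 15}{2 \cdot 15} = \left(-100\right) \frac{1}{26} \cdot \frac{1}{2} \cdot \frac{1}{15} \cdot 27 = \left(- \frac{50}{13}\right) \frac{9}{10} = - \frac{45}{13}$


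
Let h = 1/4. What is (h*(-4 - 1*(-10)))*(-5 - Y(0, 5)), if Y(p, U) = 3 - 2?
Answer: -9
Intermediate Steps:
Y(p, U) = 1
h = 1/4 ≈ 0.25000
(h*(-4 - 1*(-10)))*(-5 - Y(0, 5)) = ((-4 - 1*(-10))/4)*(-5 - 1*1) = ((-4 + 10)/4)*(-5 - 1) = ((1/4)*6)*(-6) = (3/2)*(-6) = -9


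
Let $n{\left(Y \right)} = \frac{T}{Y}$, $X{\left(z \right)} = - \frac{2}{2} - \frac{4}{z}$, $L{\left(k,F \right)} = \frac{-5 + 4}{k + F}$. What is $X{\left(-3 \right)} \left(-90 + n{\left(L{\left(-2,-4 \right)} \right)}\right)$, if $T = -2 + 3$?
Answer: $-28$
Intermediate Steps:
$L{\left(k,F \right)} = - \frac{1}{F + k}$
$T = 1$
$X{\left(z \right)} = -1 - \frac{4}{z}$ ($X{\left(z \right)} = \left(-2\right) \frac{1}{2} - \frac{4}{z} = -1 - \frac{4}{z}$)
$n{\left(Y \right)} = \frac{1}{Y}$ ($n{\left(Y \right)} = 1 \frac{1}{Y} = \frac{1}{Y}$)
$X{\left(-3 \right)} \left(-90 + n{\left(L{\left(-2,-4 \right)} \right)}\right) = \frac{-4 - -3}{-3} \left(-90 + \frac{1}{\left(-1\right) \frac{1}{-4 - 2}}\right) = - \frac{-4 + 3}{3} \left(-90 + \frac{1}{\left(-1\right) \frac{1}{-6}}\right) = \left(- \frac{1}{3}\right) \left(-1\right) \left(-90 + \frac{1}{\left(-1\right) \left(- \frac{1}{6}\right)}\right) = \frac{-90 + \frac{1}{\frac{1}{6}}}{3} = \frac{-90 + 6}{3} = \frac{1}{3} \left(-84\right) = -28$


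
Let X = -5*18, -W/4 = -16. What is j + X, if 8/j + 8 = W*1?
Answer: -629/7 ≈ -89.857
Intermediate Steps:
W = 64 (W = -4*(-16) = 64)
X = -90
j = 1/7 (j = 8/(-8 + 64*1) = 8/(-8 + 64) = 8/56 = 8*(1/56) = 1/7 ≈ 0.14286)
j + X = 1/7 - 90 = -629/7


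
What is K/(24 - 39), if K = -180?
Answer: 12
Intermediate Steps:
K/(24 - 39) = -180/(24 - 39) = -180/(-15) = -1/15*(-180) = 12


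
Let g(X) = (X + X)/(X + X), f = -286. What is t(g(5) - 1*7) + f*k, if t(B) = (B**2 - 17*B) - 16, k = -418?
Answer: 119670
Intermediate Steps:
g(X) = 1 (g(X) = (2*X)/((2*X)) = (2*X)*(1/(2*X)) = 1)
t(B) = -16 + B**2 - 17*B
t(g(5) - 1*7) + f*k = (-16 + (1 - 1*7)**2 - 17*(1 - 1*7)) - 286*(-418) = (-16 + (1 - 7)**2 - 17*(1 - 7)) + 119548 = (-16 + (-6)**2 - 17*(-6)) + 119548 = (-16 + 36 + 102) + 119548 = 122 + 119548 = 119670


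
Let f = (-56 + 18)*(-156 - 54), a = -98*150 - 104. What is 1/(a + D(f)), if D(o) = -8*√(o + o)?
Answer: -3701/54534244 + √3990/13633561 ≈ -6.3232e-5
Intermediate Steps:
a = -14804 (a = -14700 - 104 = -14804)
f = 7980 (f = -38*(-210) = 7980)
D(o) = -8*√2*√o
1/(a + D(f)) = 1/(-14804 - 8*√2*√7980) = 1/(-14804 - 8*√2*2*√1995) = 1/(-14804 - 16*√3990)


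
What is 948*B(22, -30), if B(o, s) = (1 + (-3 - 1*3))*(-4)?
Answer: 18960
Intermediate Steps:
B(o, s) = 20 (B(o, s) = (1 + (-3 - 3))*(-4) = (1 - 6)*(-4) = -5*(-4) = 20)
948*B(22, -30) = 948*20 = 18960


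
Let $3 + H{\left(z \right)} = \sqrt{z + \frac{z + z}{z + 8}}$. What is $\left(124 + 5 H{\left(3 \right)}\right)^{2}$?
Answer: $\frac{131666}{11} + \frac{1090 \sqrt{429}}{11} \approx 14022.0$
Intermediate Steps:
$H{\left(z \right)} = -3 + \sqrt{z + \frac{2 z}{8 + z}}$ ($H{\left(z \right)} = -3 + \sqrt{z + \frac{z + z}{z + 8}} = -3 + \sqrt{z + \frac{2 z}{8 + z}}$)
$\left(124 + 5 H{\left(3 \right)}\right)^{2} = \left(124 + 5 \left(-3 + \sqrt{\frac{3 \left(10 + 3\right)}{8 + 3}}\right)\right)^{2} = \left(124 + 5 \left(-3 + \sqrt{3 \cdot \frac{1}{11} \cdot 13}\right)\right)^{2} = \left(124 + 5 \left(-3 + \sqrt{\frac{39}{11}}\right)\right)^{2} = \left(124 + 5 \left(-3 + \frac{\sqrt{429}}{11}\right)\right)^{2} = \left(124 - \left(15 - \frac{5 \sqrt{429}}{11}\right)\right)^{2} = \left(109 + \frac{5 \sqrt{429}}{11}\right)^{2}$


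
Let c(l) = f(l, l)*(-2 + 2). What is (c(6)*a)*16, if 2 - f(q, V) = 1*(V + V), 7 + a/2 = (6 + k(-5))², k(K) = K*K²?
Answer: 0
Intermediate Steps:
k(K) = K³
a = 28308 (a = -14 + 2*(6 + (-5)³)² = -14 + 2*(6 - 125)² = -14 + 2*(-119)² = -14 + 2*14161 = -14 + 28322 = 28308)
f(q, V) = 2 - 2*V (f(q, V) = 2 - (V + V) = 2 - 2*V)
c(l) = 0 (c(l) = (2 - 2*l)*(-2 + 2) = (2 - 2*l)*0 = 0)
(c(6)*a)*16 = (0*28308)*16 = 0*16 = 0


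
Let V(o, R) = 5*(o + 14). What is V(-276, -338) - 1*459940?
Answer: -461250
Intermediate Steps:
V(o, R) = 70 + 5*o (V(o, R) = 5*(14 + o) = 70 + 5*o)
V(-276, -338) - 1*459940 = (70 + 5*(-276)) - 1*459940 = (70 - 1380) - 459940 = -1310 - 459940 = -461250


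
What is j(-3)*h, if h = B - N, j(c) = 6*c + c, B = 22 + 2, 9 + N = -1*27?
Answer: -1260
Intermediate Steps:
N = -36 (N = -9 - 1*27 = -9 - 27 = -36)
B = 24
j(c) = 7*c
h = 60 (h = 24 - 1*(-36) = 24 + 36 = 60)
j(-3)*h = (7*(-3))*60 = -21*60 = -1260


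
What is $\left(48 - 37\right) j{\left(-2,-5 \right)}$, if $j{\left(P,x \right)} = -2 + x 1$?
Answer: $-77$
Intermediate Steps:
$j{\left(P,x \right)} = -2 + x$
$\left(48 - 37\right) j{\left(-2,-5 \right)} = \left(48 - 37\right) \left(-2 - 5\right) = 11 \left(-7\right) = -77$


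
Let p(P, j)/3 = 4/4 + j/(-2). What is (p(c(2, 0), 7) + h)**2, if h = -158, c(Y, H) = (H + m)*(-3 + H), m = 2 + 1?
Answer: 109561/4 ≈ 27390.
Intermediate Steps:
m = 3
c(Y, H) = (-3 + H)*(3 + H) (c(Y, H) = (H + 3)*(-3 + H) = (3 + H)*(-3 + H) = (-3 + H)*(3 + H))
p(P, j) = 3 - 3*j/2 (p(P, j) = 3*(4/4 + j/(-2)) = 3*(4*(1/4) + j*(-1/2)) = 3*(1 - j/2) = 3 - 3*j/2)
(p(c(2, 0), 7) + h)**2 = ((3 - 3/2*7) - 158)**2 = ((3 - 21/2) - 158)**2 = (-15/2 - 158)**2 = (-331/2)**2 = 109561/4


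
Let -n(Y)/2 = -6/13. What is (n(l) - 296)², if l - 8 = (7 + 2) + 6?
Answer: 14714896/169 ≈ 87070.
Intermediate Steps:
l = 23 (l = 8 + ((7 + 2) + 6) = 8 + (9 + 6) = 8 + 15 = 23)
n(Y) = 12/13 (n(Y) = -(-12)/13 = -2*(-6/13) = 12/13)
(n(l) - 296)² = (12/13 - 296)² = (-3836/13)² = 14714896/169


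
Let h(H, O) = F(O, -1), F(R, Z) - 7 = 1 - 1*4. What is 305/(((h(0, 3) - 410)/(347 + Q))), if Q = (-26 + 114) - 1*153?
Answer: -43005/203 ≈ -211.85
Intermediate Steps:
F(R, Z) = 4 (F(R, Z) = 7 + (1 - 1*4) = 7 + (1 - 4) = 7 - 3 = 4)
h(H, O) = 4
Q = -65 (Q = 88 - 153 = -65)
305/(((h(0, 3) - 410)/(347 + Q))) = 305/(((4 - 410)/(347 - 65))) = 305/((-406/282)) = 305/((-406*1/282)) = 305/(-203/141) = 305*(-141/203) = -43005/203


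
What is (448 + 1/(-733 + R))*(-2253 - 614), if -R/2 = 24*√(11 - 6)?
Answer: -675304014393/525769 - 137616*√5/525769 ≈ -1.2844e+6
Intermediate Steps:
R = -48*√5 (R = -48*√(11 - 6) = -48*√5 ≈ -107.33)
(448 + 1/(-733 + R))*(-2253 - 614) = (448 + 1/(-733 - 48*√5))*(-2253 - 614) = (448 + 1/(-733 - 48*√5))*(-2867) = -1284416 - 2867/(-733 - 48*√5)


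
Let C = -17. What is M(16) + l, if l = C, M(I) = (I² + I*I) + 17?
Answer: 512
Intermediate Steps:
M(I) = 17 + 2*I² (M(I) = (I² + I²) + 17 = 2*I² + 17 = 17 + 2*I²)
l = -17
M(16) + l = (17 + 2*16²) - 17 = (17 + 2*256) - 17 = (17 + 512) - 17 = 529 - 17 = 512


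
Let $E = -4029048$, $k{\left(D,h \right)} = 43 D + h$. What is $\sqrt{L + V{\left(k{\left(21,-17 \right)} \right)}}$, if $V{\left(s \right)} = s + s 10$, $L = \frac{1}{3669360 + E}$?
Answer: $\frac{\sqrt{315223301728734}}{179844} \approx 98.722$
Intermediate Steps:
$k{\left(D,h \right)} = h + 43 D$
$L = - \frac{1}{359688}$ ($L = \frac{1}{3669360 - 4029048} = \frac{1}{-359688} = - \frac{1}{359688} \approx -2.7802 \cdot 10^{-6}$)
$V{\left(s \right)} = 11 s$ ($V{\left(s \right)} = s + 10 s = 11 s$)
$\sqrt{L + V{\left(k{\left(21,-17 \right)} \right)}} = \sqrt{- \frac{1}{359688} + 11 \left(-17 + 43 \cdot 21\right)} = \sqrt{- \frac{1}{359688} + 11 \left(-17 + 903\right)} = \sqrt{- \frac{1}{359688} + 11 \cdot 886} = \sqrt{- \frac{1}{359688} + 9746} = \sqrt{\frac{3505519247}{359688}} = \frac{\sqrt{315223301728734}}{179844}$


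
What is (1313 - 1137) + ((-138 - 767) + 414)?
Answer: -315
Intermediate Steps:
(1313 - 1137) + ((-138 - 767) + 414) = 176 + (-905 + 414) = 176 - 491 = -315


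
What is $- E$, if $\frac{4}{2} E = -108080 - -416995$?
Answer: $- \frac{308915}{2} \approx -1.5446 \cdot 10^{5}$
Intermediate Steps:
$E = \frac{308915}{2}$ ($E = \frac{-108080 - -416995}{2} = \frac{-108080 + 416995}{2} = \frac{1}{2} \cdot 308915 = \frac{308915}{2} \approx 1.5446 \cdot 10^{5}$)
$- E = \left(-1\right) \frac{308915}{2} = - \frac{308915}{2}$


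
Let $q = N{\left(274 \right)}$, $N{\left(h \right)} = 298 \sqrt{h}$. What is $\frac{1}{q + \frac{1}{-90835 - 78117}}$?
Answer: $\frac{168952}{694559994947305983} + \frac{8506343934592 \sqrt{274}}{694559994947305983} \approx 0.00020273$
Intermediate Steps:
$q = 298 \sqrt{274} \approx 4932.8$
$\frac{1}{q + \frac{1}{-90835 - 78117}} = \frac{1}{298 \sqrt{274} + \frac{1}{-90835 - 78117}} = \frac{1}{298 \sqrt{274} + \frac{1}{-168952}} = \frac{1}{298 \sqrt{274} - \frac{1}{168952}} = \frac{1}{- \frac{1}{168952} + 298 \sqrt{274}}$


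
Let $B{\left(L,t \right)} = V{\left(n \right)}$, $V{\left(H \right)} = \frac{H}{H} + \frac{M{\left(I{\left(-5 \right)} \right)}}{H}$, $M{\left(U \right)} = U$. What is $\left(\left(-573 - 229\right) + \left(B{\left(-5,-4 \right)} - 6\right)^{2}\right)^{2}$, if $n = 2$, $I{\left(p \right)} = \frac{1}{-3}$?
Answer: $\frac{779023921}{1296} \approx 6.011 \cdot 10^{5}$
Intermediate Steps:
$I{\left(p \right)} = - \frac{1}{3}$
$V{\left(H \right)} = 1 - \frac{1}{3 H}$ ($V{\left(H \right)} = \frac{H}{H} - \frac{1}{3 H} = 1 - \frac{1}{3 H}$)
$B{\left(L,t \right)} = \frac{5}{6}$ ($B{\left(L,t \right)} = \frac{- \frac{1}{3} + 2}{2} = \frac{1}{2} \cdot \frac{5}{3} = \frac{5}{6}$)
$\left(\left(-573 - 229\right) + \left(B{\left(-5,-4 \right)} - 6\right)^{2}\right)^{2} = \left(\left(-573 - 229\right) + \left(\frac{5}{6} - 6\right)^{2}\right)^{2} = \left(\left(-573 - 229\right) + \left(- \frac{31}{6}\right)^{2}\right)^{2} = \left(-802 + \frac{961}{36}\right)^{2} = \left(- \frac{27911}{36}\right)^{2} = \frac{779023921}{1296}$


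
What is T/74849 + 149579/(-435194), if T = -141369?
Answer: -72718779157/32573835706 ≈ -2.2324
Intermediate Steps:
T/74849 + 149579/(-435194) = -141369/74849 + 149579/(-435194) = -141369*1/74849 + 149579*(-1/435194) = -141369/74849 - 149579/435194 = -72718779157/32573835706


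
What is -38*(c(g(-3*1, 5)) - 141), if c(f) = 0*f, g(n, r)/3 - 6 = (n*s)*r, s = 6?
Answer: 5358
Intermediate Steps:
g(n, r) = 18 + 18*n*r (g(n, r) = 18 + 3*((n*6)*r) = 18 + 3*((6*n)*r) = 18 + 3*(6*n*r) = 18 + 18*n*r)
c(f) = 0
-38*(c(g(-3*1, 5)) - 141) = -38*(0 - 141) = -38*(-141) = 5358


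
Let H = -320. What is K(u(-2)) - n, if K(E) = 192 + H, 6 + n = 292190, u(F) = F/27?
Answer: -292312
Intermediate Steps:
u(F) = F/27 (u(F) = F*(1/27) = F/27)
n = 292184 (n = -6 + 292190 = 292184)
K(E) = -128 (K(E) = 192 - 320 = -128)
K(u(-2)) - n = -128 - 1*292184 = -128 - 292184 = -292312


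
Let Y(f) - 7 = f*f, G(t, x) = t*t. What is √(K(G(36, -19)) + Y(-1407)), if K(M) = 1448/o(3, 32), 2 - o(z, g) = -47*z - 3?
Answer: 2*√2637409919/73 ≈ 1407.0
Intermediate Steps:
G(t, x) = t²
o(z, g) = 5 + 47*z (o(z, g) = 2 - (-47*z - 3) = 2 - (-3 - 47*z) = 2 + (3 + 47*z) = 5 + 47*z)
Y(f) = 7 + f² (Y(f) = 7 + f*f = 7 + f²)
K(M) = 724/73 (K(M) = 1448/(5 + 47*3) = 1448/(5 + 141) = 1448/146 = 1448*(1/146) = 724/73)
√(K(G(36, -19)) + Y(-1407)) = √(724/73 + (7 + (-1407)²)) = √(724/73 + (7 + 1979649)) = √(724/73 + 1979656) = √(144515612/73) = 2*√2637409919/73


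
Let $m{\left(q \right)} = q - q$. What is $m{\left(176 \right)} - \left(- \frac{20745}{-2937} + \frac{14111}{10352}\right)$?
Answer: $- \frac{85398749}{10134608} \approx -8.4265$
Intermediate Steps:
$m{\left(q \right)} = 0$
$m{\left(176 \right)} - \left(- \frac{20745}{-2937} + \frac{14111}{10352}\right) = 0 - \left(- \frac{20745}{-2937} + \frac{14111}{10352}\right) = 0 - \left(\left(-20745\right) \left(- \frac{1}{2937}\right) + 14111 \cdot \frac{1}{10352}\right) = 0 - \left(\frac{6915}{979} + \frac{14111}{10352}\right) = 0 - \frac{85398749}{10134608} = - \frac{85398749}{10134608}$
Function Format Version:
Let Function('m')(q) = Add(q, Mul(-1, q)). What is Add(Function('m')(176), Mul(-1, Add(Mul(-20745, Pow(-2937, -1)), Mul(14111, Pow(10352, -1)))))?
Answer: Rational(-85398749, 10134608) ≈ -8.4265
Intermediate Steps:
Function('m')(q) = 0
Add(Function('m')(176), Mul(-1, Add(Mul(-20745, Pow(-2937, -1)), Mul(14111, Pow(10352, -1))))) = Add(0, Mul(-1, Add(Mul(-20745, Pow(-2937, -1)), Mul(14111, Pow(10352, -1))))) = Add(0, Mul(-1, Add(Mul(-20745, Rational(-1, 2937)), Mul(14111, Rational(1, 10352))))) = Add(0, Mul(-1, Add(Rational(6915, 979), Rational(14111, 10352)))) = Add(0, Mul(-1, Rational(85398749, 10134608))) = Add(0, Rational(-85398749, 10134608)) = Rational(-85398749, 10134608)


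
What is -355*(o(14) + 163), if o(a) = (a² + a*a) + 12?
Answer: -201285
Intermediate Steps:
o(a) = 12 + 2*a² (o(a) = (a² + a²) + 12 = 2*a² + 12 = 12 + 2*a²)
-355*(o(14) + 163) = -355*((12 + 2*14²) + 163) = -355*((12 + 2*196) + 163) = -355*((12 + 392) + 163) = -355*(404 + 163) = -355*567 = -201285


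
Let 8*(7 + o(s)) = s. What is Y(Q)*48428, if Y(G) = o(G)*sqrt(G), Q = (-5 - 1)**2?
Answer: -726420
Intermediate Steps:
Q = 36 (Q = (-6)**2 = 36)
o(s) = -7 + s/8
Y(G) = sqrt(G)*(-7 + G/8) (Y(G) = (-7 + G/8)*sqrt(G) = sqrt(G)*(-7 + G/8))
Y(Q)*48428 = (sqrt(36)*(-56 + 36)/8)*48428 = ((1/8)*6*(-20))*48428 = -15*48428 = -726420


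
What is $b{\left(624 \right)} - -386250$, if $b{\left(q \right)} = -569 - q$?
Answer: $385057$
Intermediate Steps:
$b{\left(624 \right)} - -386250 = \left(-569 - 624\right) - -386250 = \left(-569 - 624\right) + 386250 = -1193 + 386250 = 385057$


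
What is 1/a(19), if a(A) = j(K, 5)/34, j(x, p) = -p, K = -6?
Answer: -34/5 ≈ -6.8000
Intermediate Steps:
a(A) = -5/34 (a(A) = -1*5/34 = -5*1/34 = -5/34)
1/a(19) = 1/(-5/34) = -34/5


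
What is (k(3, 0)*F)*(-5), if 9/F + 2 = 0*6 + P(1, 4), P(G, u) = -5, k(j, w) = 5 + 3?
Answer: 360/7 ≈ 51.429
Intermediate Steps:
k(j, w) = 8
F = -9/7 (F = 9/(-2 + (0*6 - 5)) = 9/(-2 + (0 - 5)) = 9/(-2 - 5) = 9/(-7) = 9*(-⅐) = -9/7 ≈ -1.2857)
(k(3, 0)*F)*(-5) = (8*(-9/7))*(-5) = -72/7*(-5) = 360/7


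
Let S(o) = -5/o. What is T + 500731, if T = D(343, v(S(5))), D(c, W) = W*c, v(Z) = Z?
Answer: 500388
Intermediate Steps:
T = -343 (T = -5/5*343 = -5*1/5*343 = -1*343 = -343)
T + 500731 = -343 + 500731 = 500388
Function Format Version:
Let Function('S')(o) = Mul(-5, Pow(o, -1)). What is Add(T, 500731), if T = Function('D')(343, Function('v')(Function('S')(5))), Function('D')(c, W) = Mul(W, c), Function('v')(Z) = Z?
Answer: 500388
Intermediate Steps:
T = -343 (T = Mul(Mul(-5, Pow(5, -1)), 343) = Mul(Mul(-5, Rational(1, 5)), 343) = Mul(-1, 343) = -343)
Add(T, 500731) = Add(-343, 500731) = 500388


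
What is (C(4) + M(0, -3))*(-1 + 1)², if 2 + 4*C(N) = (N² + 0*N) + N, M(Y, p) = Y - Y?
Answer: 0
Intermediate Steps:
M(Y, p) = 0
C(N) = -½ + N/4 + N²/4 (C(N) = -½ + ((N² + 0*N) + N)/4 = -½ + ((N² + 0) + N)/4 = -½ + (N² + N)/4 = -½ + (N + N²)/4 = -½ + (N/4 + N²/4) = -½ + N/4 + N²/4)
(C(4) + M(0, -3))*(-1 + 1)² = ((-½ + (¼)*4 + (¼)*4²) + 0)*(-1 + 1)² = ((-½ + 1 + (¼)*16) + 0)*0² = ((-½ + 1 + 4) + 0)*0 = (9/2 + 0)*0 = (9/2)*0 = 0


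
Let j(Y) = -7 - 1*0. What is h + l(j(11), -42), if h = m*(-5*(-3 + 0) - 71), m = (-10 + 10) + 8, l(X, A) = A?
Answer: -490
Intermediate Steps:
j(Y) = -7 (j(Y) = -7 + 0 = -7)
m = 8 (m = 0 + 8 = 8)
h = -448 (h = 8*(-5*(-3 + 0) - 71) = 8*(-5*(-3) - 71) = 8*(15 - 71) = 8*(-56) = -448)
h + l(j(11), -42) = -448 - 42 = -490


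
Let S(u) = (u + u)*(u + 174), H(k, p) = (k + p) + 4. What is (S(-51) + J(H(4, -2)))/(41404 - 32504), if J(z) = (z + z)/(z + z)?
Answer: -2509/1780 ≈ -1.4095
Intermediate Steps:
H(k, p) = 4 + k + p
S(u) = 2*u*(174 + u) (S(u) = (2*u)*(174 + u) = 2*u*(174 + u))
J(z) = 1 (J(z) = (2*z)/((2*z)) = (2*z)*(1/(2*z)) = 1)
(S(-51) + J(H(4, -2)))/(41404 - 32504) = (2*(-51)*(174 - 51) + 1)/(41404 - 32504) = (2*(-51)*123 + 1)/8900 = (-12546 + 1)*(1/8900) = -12545*1/8900 = -2509/1780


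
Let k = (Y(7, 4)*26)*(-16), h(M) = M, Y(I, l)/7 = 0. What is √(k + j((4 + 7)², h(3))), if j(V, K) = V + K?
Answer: 2*√31 ≈ 11.136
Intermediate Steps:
Y(I, l) = 0 (Y(I, l) = 7*0 = 0)
j(V, K) = K + V
k = 0 (k = (0*26)*(-16) = 0*(-16) = 0)
√(k + j((4 + 7)², h(3))) = √(0 + (3 + (4 + 7)²)) = √(0 + (3 + 11²)) = √(0 + (3 + 121)) = √(0 + 124) = √124 = 2*√31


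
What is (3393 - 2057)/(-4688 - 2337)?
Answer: -1336/7025 ≈ -0.19018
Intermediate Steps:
(3393 - 2057)/(-4688 - 2337) = 1336/(-7025) = 1336*(-1/7025) = -1336/7025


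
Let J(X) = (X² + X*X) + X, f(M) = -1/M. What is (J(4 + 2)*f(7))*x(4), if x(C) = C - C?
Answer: 0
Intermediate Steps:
J(X) = X + 2*X² (J(X) = (X² + X²) + X = 2*X² + X = X + 2*X²)
x(C) = 0
(J(4 + 2)*f(7))*x(4) = (((4 + 2)*(1 + 2*(4 + 2)))*(-1/7))*0 = ((6*(1 + 2*6))*(-1*⅐))*0 = ((6*(1 + 12))*(-⅐))*0 = ((6*13)*(-⅐))*0 = (78*(-⅐))*0 = -78/7*0 = 0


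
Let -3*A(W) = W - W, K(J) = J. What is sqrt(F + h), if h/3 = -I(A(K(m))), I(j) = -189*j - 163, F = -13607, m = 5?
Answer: I*sqrt(13118) ≈ 114.53*I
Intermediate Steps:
A(W) = 0 (A(W) = -(W - W)/3 = -1/3*0 = 0)
I(j) = -163 - 189*j
h = 489 (h = 3*(-(-163 - 189*0)) = 3*(-(-163 + 0)) = 3*(-1*(-163)) = 3*163 = 489)
sqrt(F + h) = sqrt(-13607 + 489) = sqrt(-13118) = I*sqrt(13118)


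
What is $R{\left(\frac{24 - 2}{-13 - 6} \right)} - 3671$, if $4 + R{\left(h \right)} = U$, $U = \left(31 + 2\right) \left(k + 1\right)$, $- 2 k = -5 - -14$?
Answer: $- \frac{7581}{2} \approx -3790.5$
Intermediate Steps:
$k = - \frac{9}{2}$ ($k = - \frac{-5 - -14}{2} = - \frac{-5 + 14}{2} = \left(- \frac{1}{2}\right) 9 = - \frac{9}{2} \approx -4.5$)
$U = - \frac{231}{2}$ ($U = \left(31 + 2\right) \left(- \frac{9}{2} + 1\right) = 33 \left(- \frac{7}{2}\right) = - \frac{231}{2} \approx -115.5$)
$R{\left(h \right)} = - \frac{239}{2}$ ($R{\left(h \right)} = -4 - \frac{231}{2} = - \frac{239}{2}$)
$R{\left(\frac{24 - 2}{-13 - 6} \right)} - 3671 = - \frac{239}{2} - 3671 = - \frac{7581}{2}$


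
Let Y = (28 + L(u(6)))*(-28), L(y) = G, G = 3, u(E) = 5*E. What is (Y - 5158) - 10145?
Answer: -16171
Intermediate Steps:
L(y) = 3
Y = -868 (Y = (28 + 3)*(-28) = 31*(-28) = -868)
(Y - 5158) - 10145 = (-868 - 5158) - 10145 = -6026 - 10145 = -16171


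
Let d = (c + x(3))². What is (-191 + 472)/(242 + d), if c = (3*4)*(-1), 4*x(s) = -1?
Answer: 4496/6273 ≈ 0.71672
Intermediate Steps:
x(s) = -¼ (x(s) = (¼)*(-1) = -¼)
c = -12 (c = 12*(-1) = -12)
d = 2401/16 (d = (-12 - ¼)² = (-49/4)² = 2401/16 ≈ 150.06)
(-191 + 472)/(242 + d) = (-191 + 472)/(242 + 2401/16) = 281/(6273/16) = 281*(16/6273) = 4496/6273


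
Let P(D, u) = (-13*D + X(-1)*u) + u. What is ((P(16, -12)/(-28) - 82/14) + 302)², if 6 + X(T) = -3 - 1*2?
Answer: 4389025/49 ≈ 89572.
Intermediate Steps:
X(T) = -11 (X(T) = -6 + (-3 - 1*2) = -6 + (-3 - 2) = -6 - 5 = -11)
P(D, u) = -13*D - 10*u (P(D, u) = (-13*D - 11*u) + u = -13*D - 10*u)
((P(16, -12)/(-28) - 82/14) + 302)² = (((-13*16 - 10*(-12))/(-28) - 82/14) + 302)² = (((-208 + 120)*(-1/28) - 82*1/14) + 302)² = ((-88*(-1/28) - 41/7) + 302)² = ((22/7 - 41/7) + 302)² = (-19/7 + 302)² = (2095/7)² = 4389025/49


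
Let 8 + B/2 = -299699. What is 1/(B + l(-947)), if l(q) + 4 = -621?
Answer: -1/600039 ≈ -1.6666e-6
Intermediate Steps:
B = -599414 (B = -16 + 2*(-299699) = -16 - 599398 = -599414)
l(q) = -625 (l(q) = -4 - 621 = -625)
1/(B + l(-947)) = 1/(-599414 - 625) = 1/(-600039) = -1/600039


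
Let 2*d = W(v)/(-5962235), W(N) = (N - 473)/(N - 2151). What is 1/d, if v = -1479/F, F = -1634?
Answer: -41893703849850/771403 ≈ -5.4308e+7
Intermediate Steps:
v = 1479/1634 (v = -1479/(-1634) = -1479*(-1/1634) = 1479/1634 ≈ 0.90514)
W(N) = (-473 + N)/(-2151 + N)
d = -771403/41893703849850 (d = (((-473 + 1479/1634)/(-2151 + 1479/1634))/(-5962235))/2 = ((-771403/1634/(-3513255/1634))*(-1/5962235))/2 = (-1634/3513255*(-771403/1634)*(-1/5962235))/2 = ((771403/3513255)*(-1/5962235))/2 = (½)*(-771403/20946851924925) = -771403/41893703849850 ≈ -1.8413e-8)
1/d = 1/(-771403/41893703849850) = -41893703849850/771403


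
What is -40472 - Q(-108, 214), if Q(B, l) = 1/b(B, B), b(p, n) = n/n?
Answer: -40473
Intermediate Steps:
b(p, n) = 1
Q(B, l) = 1 (Q(B, l) = 1/1 = 1)
-40472 - Q(-108, 214) = -40472 - 1*1 = -40472 - 1 = -40473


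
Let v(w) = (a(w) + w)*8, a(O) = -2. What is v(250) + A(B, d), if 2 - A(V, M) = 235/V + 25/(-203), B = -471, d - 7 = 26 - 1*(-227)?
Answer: 189946898/95613 ≈ 1986.6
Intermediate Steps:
d = 260 (d = 7 + (26 - 1*(-227)) = 7 + (26 + 227) = 7 + 253 = 260)
A(V, M) = 431/203 - 235/V (A(V, M) = 2 - (235/V + 25/(-203)) = 2 - (235/V + 25*(-1/203)) = 2 - (235/V - 25/203) = 2 - (-25/203 + 235/V) = 2 + (25/203 - 235/V) = 431/203 - 235/V)
v(w) = -16 + 8*w (v(w) = (-2 + w)*8 = -16 + 8*w)
v(250) + A(B, d) = (-16 + 8*250) + (431/203 - 235/(-471)) = (-16 + 2000) + (431/203 - 235*(-1/471)) = 1984 + (431/203 + 235/471) = 1984 + 250706/95613 = 189946898/95613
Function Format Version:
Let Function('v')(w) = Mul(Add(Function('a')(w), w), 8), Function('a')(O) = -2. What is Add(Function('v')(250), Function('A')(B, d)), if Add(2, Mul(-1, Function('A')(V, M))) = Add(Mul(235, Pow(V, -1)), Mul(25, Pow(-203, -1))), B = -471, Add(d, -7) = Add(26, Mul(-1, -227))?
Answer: Rational(189946898, 95613) ≈ 1986.6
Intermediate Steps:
d = 260 (d = Add(7, Add(26, Mul(-1, -227))) = Add(7, Add(26, 227)) = Add(7, 253) = 260)
Function('A')(V, M) = Add(Rational(431, 203), Mul(-235, Pow(V, -1))) (Function('A')(V, M) = Add(2, Mul(-1, Add(Mul(235, Pow(V, -1)), Mul(25, Pow(-203, -1))))) = Add(2, Mul(-1, Add(Mul(235, Pow(V, -1)), Mul(25, Rational(-1, 203))))) = Add(2, Mul(-1, Add(Mul(235, Pow(V, -1)), Rational(-25, 203)))) = Add(2, Mul(-1, Add(Rational(-25, 203), Mul(235, Pow(V, -1))))) = Add(2, Add(Rational(25, 203), Mul(-235, Pow(V, -1)))) = Add(Rational(431, 203), Mul(-235, Pow(V, -1))))
Function('v')(w) = Add(-16, Mul(8, w)) (Function('v')(w) = Mul(Add(-2, w), 8) = Add(-16, Mul(8, w)))
Add(Function('v')(250), Function('A')(B, d)) = Add(Add(-16, Mul(8, 250)), Add(Rational(431, 203), Mul(-235, Pow(-471, -1)))) = Add(Add(-16, 2000), Add(Rational(431, 203), Mul(-235, Rational(-1, 471)))) = Add(1984, Add(Rational(431, 203), Rational(235, 471))) = Add(1984, Rational(250706, 95613)) = Rational(189946898, 95613)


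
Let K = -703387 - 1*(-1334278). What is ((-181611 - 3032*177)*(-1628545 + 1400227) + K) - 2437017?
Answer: 163993305324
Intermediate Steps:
K = 630891 (K = -703387 + 1334278 = 630891)
((-181611 - 3032*177)*(-1628545 + 1400227) + K) - 2437017 = ((-181611 - 3032*177)*(-1628545 + 1400227) + 630891) - 2437017 = ((-181611 - 536664)*(-228318) + 630891) - 2437017 = (-718275*(-228318) + 630891) - 2437017 = (163995111450 + 630891) - 2437017 = 163995742341 - 2437017 = 163993305324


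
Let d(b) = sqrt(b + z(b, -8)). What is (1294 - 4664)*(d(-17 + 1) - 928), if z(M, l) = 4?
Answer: 3127360 - 6740*I*sqrt(3) ≈ 3.1274e+6 - 11674.0*I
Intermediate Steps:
d(b) = sqrt(4 + b) (d(b) = sqrt(b + 4) = sqrt(4 + b))
(1294 - 4664)*(d(-17 + 1) - 928) = (1294 - 4664)*(sqrt(4 + (-17 + 1)) - 928) = -3370*(sqrt(4 - 16) - 928) = -3370*(sqrt(-12) - 928) = -3370*(2*I*sqrt(3) - 928) = -3370*(-928 + 2*I*sqrt(3)) = 3127360 - 6740*I*sqrt(3)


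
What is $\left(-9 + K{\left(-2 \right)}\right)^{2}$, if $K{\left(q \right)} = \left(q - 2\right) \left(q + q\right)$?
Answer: $49$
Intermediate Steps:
$K{\left(q \right)} = 2 q \left(-2 + q\right)$ ($K{\left(q \right)} = \left(-2 + q\right) 2 q = 2 q \left(-2 + q\right)$)
$\left(-9 + K{\left(-2 \right)}\right)^{2} = \left(-9 + 2 \left(-2\right) \left(-2 - 2\right)\right)^{2} = \left(-9 + 2 \left(-2\right) \left(-4\right)\right)^{2} = \left(-9 + 16\right)^{2} = 7^{2} = 49$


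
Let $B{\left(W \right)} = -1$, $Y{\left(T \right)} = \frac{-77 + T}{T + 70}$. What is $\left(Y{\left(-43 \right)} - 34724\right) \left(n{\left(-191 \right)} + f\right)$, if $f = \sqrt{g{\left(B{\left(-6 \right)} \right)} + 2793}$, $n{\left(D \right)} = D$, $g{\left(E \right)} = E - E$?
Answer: $\frac{59698196}{9} - \frac{2187892 \sqrt{57}}{9} \approx 4.7978 \cdot 10^{6}$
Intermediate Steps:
$Y{\left(T \right)} = \frac{-77 + T}{70 + T}$
$g{\left(E \right)} = 0$
$f = 7 \sqrt{57}$ ($f = \sqrt{0 + 2793} = \sqrt{2793} = 7 \sqrt{57} \approx 52.849$)
$\left(Y{\left(-43 \right)} - 34724\right) \left(n{\left(-191 \right)} + f\right) = \left(\frac{-77 - 43}{70 - 43} - 34724\right) \left(-191 + 7 \sqrt{57}\right) = \left(\frac{1}{27} \left(-120\right) - 34724\right) \left(-191 + 7 \sqrt{57}\right) = \left(- \frac{40}{9} - 34724\right) \left(-191 + 7 \sqrt{57}\right) = - \frac{312556 \left(-191 + 7 \sqrt{57}\right)}{9} = \frac{59698196}{9} - \frac{2187892 \sqrt{57}}{9}$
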